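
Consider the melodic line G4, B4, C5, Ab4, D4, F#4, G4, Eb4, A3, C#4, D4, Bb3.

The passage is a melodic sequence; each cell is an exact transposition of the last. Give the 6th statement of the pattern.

F#2 A#2 B2 G2

Unit = 4 notes; the statements start on G4, D4, A3, moving down a 4th each time.
Continuing the starts: E3 → B2 → F#2.
So cell 6 is F#2 A#2 B2 G2.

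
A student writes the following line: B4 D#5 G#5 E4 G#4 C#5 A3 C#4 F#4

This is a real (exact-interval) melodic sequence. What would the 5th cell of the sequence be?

Taking 3-note groups, the heads are B4, E4, A3: the pattern moves down a 5th.
Carrying on: D3 → G2.
So cell 5 is G2 B2 E3.

G2 B2 E3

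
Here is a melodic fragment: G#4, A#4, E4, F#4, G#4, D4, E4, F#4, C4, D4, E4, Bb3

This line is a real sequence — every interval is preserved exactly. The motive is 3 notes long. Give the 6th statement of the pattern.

Bb3 C4 Gb3

Unit = 3 notes; the statements start on G#4, F#4, E4, D4, moving down a 2nd each time.
Carrying on: C4 → Bb3.
From Bb3 the exact shape gives Bb3 C4 Gb3.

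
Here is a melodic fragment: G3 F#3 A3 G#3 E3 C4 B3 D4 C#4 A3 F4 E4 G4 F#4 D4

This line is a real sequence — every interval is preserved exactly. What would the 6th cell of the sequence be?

Taking 5-note groups, the heads are G3, C4, F4: the pattern moves up a 4th.
Continuing the starts: Bb4 → Eb5 → Ab5.
Statement 6 starts on Ab5 and keeps the same exact contour: Ab5 G5 Bb5 A5 F5.

Ab5 G5 Bb5 A5 F5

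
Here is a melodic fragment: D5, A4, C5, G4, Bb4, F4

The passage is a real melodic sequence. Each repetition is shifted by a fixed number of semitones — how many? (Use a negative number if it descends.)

-2

The 2-note cells begin on D5, C5, Bb4 — each down a 2nd from the last.
D5→C5 is 72 − 74 = -2 semitones.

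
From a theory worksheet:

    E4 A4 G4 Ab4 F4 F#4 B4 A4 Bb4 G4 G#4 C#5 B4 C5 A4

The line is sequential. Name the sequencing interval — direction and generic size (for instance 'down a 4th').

Unit = 5 notes; the statements start on E4, F#4, G#4, moving up a 2nd each time.
From E4 to F#4: up a 2nd.

up a 2nd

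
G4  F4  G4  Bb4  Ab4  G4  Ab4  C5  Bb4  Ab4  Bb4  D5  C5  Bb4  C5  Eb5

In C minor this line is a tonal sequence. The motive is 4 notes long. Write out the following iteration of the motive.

With a 4-note motive the entries are G4, Ab4, Bb4, C5, each up a 2nd from the previous.
So cell 5 is D5 C5 D5 F5.

D5 C5 D5 F5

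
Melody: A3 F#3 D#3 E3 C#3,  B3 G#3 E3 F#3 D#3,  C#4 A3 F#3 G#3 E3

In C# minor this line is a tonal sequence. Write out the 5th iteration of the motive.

Taking 5-note groups, the heads are A3, B3, C#4: the pattern moves up a 2nd.
Continuing the starts: D#4 → E4.
Statement 5 starts on E4 and keeps the same diatonic contour: E4 C#4 A3 B3 G#3.

E4 C#4 A3 B3 G#3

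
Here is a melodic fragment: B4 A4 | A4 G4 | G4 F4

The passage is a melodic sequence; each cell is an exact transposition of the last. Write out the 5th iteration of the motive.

Eb4 Db4

Taking 2-note groups, the heads are B4, A4, G4: the pattern moves down a 2nd.
Extending down a 2nd: F4 → Eb4.
So cell 5 is Eb4 Db4.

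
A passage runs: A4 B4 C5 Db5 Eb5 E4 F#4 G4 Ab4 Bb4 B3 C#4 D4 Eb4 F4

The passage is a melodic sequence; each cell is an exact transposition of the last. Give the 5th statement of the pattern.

C#3 D#3 E3 F3 G3

With a 5-note motive the entries are A4, E4, B3, each down a 4th from the previous.
Continuing the starts: F#3 → C#3.
So cell 5 is C#3 D#3 E3 F3 G3.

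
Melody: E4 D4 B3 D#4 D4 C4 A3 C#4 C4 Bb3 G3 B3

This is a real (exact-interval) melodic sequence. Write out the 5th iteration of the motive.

Ab3 Gb3 Eb3 G3

The 4-note cells begin on E4, D4, C4 — each down a 2nd from the last.
Extending down a 2nd: Bb3 → Ab3.
So cell 5 is Ab3 Gb3 Eb3 G3.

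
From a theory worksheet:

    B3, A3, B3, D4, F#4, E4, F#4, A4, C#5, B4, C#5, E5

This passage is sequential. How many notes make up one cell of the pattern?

4

Try groups of 4 (3 cells in 12 notes):
B3 A3 B3 D4 | F#4 E4 F#4 A4 | C#5 B4 C#5 E5
That's a consistent up a 5th shift per cell, and no other grouping gives one.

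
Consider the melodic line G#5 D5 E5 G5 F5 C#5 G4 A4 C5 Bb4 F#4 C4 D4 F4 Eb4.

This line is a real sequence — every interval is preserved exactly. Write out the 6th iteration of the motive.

A2 Eb2 F2 Ab2 Gb2

Taking 5-note groups, the heads are G#5, C#5, F#4: the pattern moves down a 5th.
Extending down a 5th: B3 → E3 → A2.
Statement 6 starts on A2 and keeps the same exact contour: A2 Eb2 F2 Ab2 Gb2.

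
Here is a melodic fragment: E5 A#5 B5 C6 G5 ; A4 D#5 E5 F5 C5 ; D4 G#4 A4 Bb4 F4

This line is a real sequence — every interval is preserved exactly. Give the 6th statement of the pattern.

The 5-note cells begin on E5, A4, D4 — each down a 5th from the last.
Carrying on: G3 → C3 → F2.
From F2 the exact shape gives F2 B2 C3 Db3 Ab2.

F2 B2 C3 Db3 Ab2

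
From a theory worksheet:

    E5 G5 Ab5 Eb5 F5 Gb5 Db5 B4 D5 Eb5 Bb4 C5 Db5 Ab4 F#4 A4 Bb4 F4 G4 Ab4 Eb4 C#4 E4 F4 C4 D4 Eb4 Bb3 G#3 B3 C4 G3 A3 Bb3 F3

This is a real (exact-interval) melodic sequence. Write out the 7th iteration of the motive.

Unit = 7 notes; the statements start on E5, B4, F#4, C#4, G#3, moving down a 4th each time.
Continuing the starts: D#3 → A#2.
Statement 7 starts on A#2 and keeps the same exact contour: A#2 C#3 D3 A2 B2 C3 G2.

A#2 C#3 D3 A2 B2 C3 G2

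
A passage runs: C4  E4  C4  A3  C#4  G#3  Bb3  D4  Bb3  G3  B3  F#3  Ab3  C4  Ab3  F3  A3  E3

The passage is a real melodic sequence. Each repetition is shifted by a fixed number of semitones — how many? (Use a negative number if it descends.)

Taking 6-note groups, the heads are C4, Bb3, Ab3: the pattern moves down a 2nd.
C4 to Bb3 spans -2 semitones.

-2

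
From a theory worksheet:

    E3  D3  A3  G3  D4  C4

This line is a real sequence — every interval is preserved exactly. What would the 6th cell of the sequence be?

F5 Eb5

The 2-note cells begin on E3, A3, D4 — each up a 4th from the last.
Extending up a 4th: G4 → C5 → F5.
Statement 6 starts on F5 and keeps the same exact contour: F5 Eb5.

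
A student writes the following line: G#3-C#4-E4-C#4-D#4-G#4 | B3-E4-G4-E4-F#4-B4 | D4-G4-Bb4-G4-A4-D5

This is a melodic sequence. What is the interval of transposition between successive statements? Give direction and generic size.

up a 3rd

Unit = 6 notes; the statements start on G#3, B3, D4, moving up a 3rd each time.
G#3 to B3 is up a 3rd.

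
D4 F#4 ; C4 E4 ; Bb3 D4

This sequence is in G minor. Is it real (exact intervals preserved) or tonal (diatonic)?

real

Each cell has the same semitone pattern (4,) — intervals are preserved exactly.
And F#4 lies outside G minor, so the sequence is real rather than tonal.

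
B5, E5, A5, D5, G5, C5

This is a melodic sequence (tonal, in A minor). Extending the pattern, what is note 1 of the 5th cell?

With 2-note cells, note 1 of each statement runs B5, A5, G5.
Carrying that down a 2nd forward: F5 → E5.

E5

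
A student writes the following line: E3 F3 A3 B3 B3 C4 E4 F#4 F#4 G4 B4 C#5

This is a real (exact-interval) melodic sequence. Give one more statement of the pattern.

The 4-note cells begin on E3, B3, F#4 — each up a 5th from the last.
From C#5 the exact shape gives C#5 D5 F#5 G#5.

C#5 D5 F#5 G#5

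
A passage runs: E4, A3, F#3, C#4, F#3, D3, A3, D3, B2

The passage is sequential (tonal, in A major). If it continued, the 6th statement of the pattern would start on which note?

B2

With a 3-note motive the entries are E4, C#4, A3, each down a 3rd from the previous.
Extending the heads down a 3rd: F#3 → D3 → B2.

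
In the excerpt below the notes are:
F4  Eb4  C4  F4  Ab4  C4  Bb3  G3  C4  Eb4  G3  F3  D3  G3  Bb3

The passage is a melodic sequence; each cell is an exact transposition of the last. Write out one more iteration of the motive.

D3 C3 A2 D3 F3

The 5-note cells begin on F4, C4, G3 — each down a 4th from the last.
So cell 4 is D3 C3 A2 D3 F3.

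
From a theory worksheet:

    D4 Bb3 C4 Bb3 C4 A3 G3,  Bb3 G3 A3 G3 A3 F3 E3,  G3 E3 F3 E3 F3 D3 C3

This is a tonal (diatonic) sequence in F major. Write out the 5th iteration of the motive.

The 7-note cells begin on D4, Bb3, G3 — each down a 3rd from the last.
Continuing the starts: E3 → C3.
Statement 5 starts on C3 and keeps the same diatonic contour: C3 A2 Bb2 A2 Bb2 G2 F2.

C3 A2 Bb2 A2 Bb2 G2 F2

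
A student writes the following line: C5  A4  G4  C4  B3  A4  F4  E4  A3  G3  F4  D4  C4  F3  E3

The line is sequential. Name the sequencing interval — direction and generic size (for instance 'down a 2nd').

down a 3rd

Taking 5-note groups, the heads are C5, A4, F4: the pattern moves down a 3rd.
From C5 to A4: down a 3rd.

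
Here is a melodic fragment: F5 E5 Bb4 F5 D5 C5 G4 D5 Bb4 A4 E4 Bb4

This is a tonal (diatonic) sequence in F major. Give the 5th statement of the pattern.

E4 D4 A3 E4

With a 4-note motive the entries are F5, D5, Bb4, each down a 3rd from the previous.
Extending down a 3rd: G4 → E4.
Statement 5 starts on E4 and keeps the same diatonic contour: E4 D4 A3 E4.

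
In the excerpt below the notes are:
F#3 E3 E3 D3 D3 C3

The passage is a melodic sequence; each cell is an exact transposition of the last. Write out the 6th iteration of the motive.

Unit = 2 notes; the statements start on F#3, E3, D3, moving down a 2nd each time.
Carrying on: C3 → Bb2 → Ab2.
Statement 6 starts on Ab2 and keeps the same exact contour: Ab2 Gb2.

Ab2 Gb2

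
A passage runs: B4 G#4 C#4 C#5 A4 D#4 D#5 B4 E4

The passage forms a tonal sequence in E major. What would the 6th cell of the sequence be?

The 3-note cells begin on B4, C#5, D#5 — each up a 2nd from the last.
Extending up a 2nd: E5 → F#5 → G#5.
From G#5 the diatonic shape gives G#5 E5 A4.

G#5 E5 A4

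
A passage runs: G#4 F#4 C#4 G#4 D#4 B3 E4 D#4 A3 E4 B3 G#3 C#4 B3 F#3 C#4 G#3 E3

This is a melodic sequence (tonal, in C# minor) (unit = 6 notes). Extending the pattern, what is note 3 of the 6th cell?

G#2

Grouping in 6s, the 3rd note of each cell is C#4, A3, F#3.
Each moves down a 3rd. Continuing: D#3 → B2 → G#2.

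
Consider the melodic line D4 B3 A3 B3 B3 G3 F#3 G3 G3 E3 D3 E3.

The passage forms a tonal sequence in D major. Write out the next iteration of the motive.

The 4-note cells begin on D4, B3, G3 — each down a 3rd from the last.
From E3 the diatonic shape gives E3 C#3 B2 C#3.

E3 C#3 B2 C#3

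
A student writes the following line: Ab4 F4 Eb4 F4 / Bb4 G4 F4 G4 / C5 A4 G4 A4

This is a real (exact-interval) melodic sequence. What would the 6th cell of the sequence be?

Unit = 4 notes; the statements start on Ab4, Bb4, C5, moving up a 2nd each time.
Extending up a 2nd: D5 → E5 → F#5.
Statement 6 starts on F#5 and keeps the same exact contour: F#5 D#5 C#5 D#5.

F#5 D#5 C#5 D#5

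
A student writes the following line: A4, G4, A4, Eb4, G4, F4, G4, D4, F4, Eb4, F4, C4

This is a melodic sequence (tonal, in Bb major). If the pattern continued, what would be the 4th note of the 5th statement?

Grouping in 4s, the 4th note of each cell is Eb4, D4, C4.
Extending down a 2nd: Bb3 → A3.

A3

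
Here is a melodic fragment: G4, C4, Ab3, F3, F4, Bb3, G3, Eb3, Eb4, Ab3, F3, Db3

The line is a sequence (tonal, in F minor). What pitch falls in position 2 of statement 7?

Db3

Grouping in 4s, the 2nd note of each cell is C4, Bb3, Ab3.
Each moves down a 2nd. Continuing: G3 → F3 → Eb3 → Db3.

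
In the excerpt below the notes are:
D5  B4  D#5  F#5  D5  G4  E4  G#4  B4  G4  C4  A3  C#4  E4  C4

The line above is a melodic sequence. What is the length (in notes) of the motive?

15 notes total. Splitting into 3 groups of 5:
D5 B4 D#5 F#5 D5 | G4 E4 G#4 B4 G4 | C4 A3 C#4 E4 C4
Every group is a transposition down a 5th of the one before; no shorter unit works.

5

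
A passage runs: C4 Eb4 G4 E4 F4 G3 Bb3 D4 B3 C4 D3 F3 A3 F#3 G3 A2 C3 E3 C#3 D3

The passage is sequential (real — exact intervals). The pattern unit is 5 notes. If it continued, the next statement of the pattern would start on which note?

Unit = 5 notes; the statements start on C4, G3, D3, A2, moving down a 4th each time.
The next head, down a 4th from A2, is E2.

E2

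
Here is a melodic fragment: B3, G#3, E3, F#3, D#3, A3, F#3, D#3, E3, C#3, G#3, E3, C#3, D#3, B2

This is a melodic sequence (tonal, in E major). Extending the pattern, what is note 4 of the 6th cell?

With 5-note cells, note 4 of each statement runs F#3, E3, D#3.
Each moves down a 2nd. Continuing: C#3 → B2 → A2.

A2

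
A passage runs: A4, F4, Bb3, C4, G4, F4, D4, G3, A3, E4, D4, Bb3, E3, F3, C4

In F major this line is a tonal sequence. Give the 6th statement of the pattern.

The 5-note cells begin on A4, F4, D4 — each down a 3rd from the last.
Carrying on: Bb3 → G3 → E3.
From E3 the diatonic shape gives E3 C3 F2 G2 D3.

E3 C3 F2 G2 D3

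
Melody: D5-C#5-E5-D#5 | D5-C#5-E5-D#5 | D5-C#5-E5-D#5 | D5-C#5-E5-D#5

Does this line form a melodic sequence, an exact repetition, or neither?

Each 4-note cell is identical (D5 C#5 E5 D#5), restated at the same pitch.

repetition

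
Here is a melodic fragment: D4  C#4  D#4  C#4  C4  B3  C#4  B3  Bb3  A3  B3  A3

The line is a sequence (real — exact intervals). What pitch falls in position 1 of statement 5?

Gb3

The unit is 4 notes. Position-1 pitches of the 3 shown cells: D4, C4, Bb3.
Extending down a 2nd: Ab3 → Gb3.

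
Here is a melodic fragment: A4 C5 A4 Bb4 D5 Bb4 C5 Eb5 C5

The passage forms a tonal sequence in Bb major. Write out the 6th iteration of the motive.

F5 A5 F5

Unit = 3 notes; the statements start on A4, Bb4, C5, moving up a 2nd each time.
Carrying on: D5 → Eb5 → F5.
From F5 the diatonic shape gives F5 A5 F5.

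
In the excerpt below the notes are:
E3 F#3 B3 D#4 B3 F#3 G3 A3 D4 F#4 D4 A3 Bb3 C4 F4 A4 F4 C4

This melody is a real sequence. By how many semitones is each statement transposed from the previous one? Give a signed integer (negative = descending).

3

The 6-note cells begin on E3, G3, Bb3 — each up a 3rd from the last.
E3 to G3 spans +3 semitones.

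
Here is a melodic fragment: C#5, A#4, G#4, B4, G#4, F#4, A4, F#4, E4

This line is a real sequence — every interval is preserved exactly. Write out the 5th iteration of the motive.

F4 D4 C4

With a 3-note motive the entries are C#5, B4, A4, each down a 2nd from the previous.
Extending down a 2nd: G4 → F4.
From F4 the exact shape gives F4 D4 C4.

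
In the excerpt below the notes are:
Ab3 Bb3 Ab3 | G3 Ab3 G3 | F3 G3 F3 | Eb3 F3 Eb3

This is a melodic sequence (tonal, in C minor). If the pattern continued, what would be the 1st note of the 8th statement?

The unit is 3 notes. Position-1 pitches of the 4 shown cells: Ab3, G3, F3, Eb3.
Extending down a 2nd: D3 → C3 → Bb2 → Ab2.

Ab2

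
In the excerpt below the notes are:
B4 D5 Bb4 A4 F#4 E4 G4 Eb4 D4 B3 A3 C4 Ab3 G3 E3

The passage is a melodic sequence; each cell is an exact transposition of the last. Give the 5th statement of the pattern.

With a 5-note motive the entries are B4, E4, A3, each down a 5th from the previous.
Carrying on: D3 → G2.
From G2 the exact shape gives G2 Bb2 Gb2 F2 D2.

G2 Bb2 Gb2 F2 D2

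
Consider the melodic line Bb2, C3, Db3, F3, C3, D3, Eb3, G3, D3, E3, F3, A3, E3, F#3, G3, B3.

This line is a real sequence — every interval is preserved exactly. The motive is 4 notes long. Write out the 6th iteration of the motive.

G#3 A#3 B3 D#4

The 4-note cells begin on Bb2, C3, D3, E3 — each up a 2nd from the last.
Carrying on: F#3 → G#3.
So cell 6 is G#3 A#3 B3 D#4.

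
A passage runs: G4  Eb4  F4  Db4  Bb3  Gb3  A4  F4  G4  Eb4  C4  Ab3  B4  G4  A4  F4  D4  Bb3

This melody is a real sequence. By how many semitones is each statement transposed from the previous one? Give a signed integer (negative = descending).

The 6-note cells begin on G4, A4, B4 — each up a 2nd from the last.
G4 to A4 spans +2 semitones.

2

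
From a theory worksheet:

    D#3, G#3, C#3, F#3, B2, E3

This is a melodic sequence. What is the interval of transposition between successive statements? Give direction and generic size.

down a 2nd

Taking 2-note groups, the heads are D#3, C#3, B2: the pattern moves down a 2nd.
D#3 to C#3 is down a 2nd.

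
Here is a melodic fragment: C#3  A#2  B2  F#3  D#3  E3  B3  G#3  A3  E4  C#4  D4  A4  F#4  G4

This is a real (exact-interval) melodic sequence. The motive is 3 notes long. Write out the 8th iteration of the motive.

With a 3-note motive the entries are C#3, F#3, B3, E4, A4, each up a 4th from the previous.
Carrying on: D5 → G5 → C6.
Statement 8 starts on C6 and keeps the same exact contour: C6 A5 Bb5.

C6 A5 Bb5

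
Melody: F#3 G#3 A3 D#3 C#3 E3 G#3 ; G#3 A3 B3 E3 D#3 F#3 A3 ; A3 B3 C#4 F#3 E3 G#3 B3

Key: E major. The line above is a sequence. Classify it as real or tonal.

Every note is diatonic to E major.
Cell 1 has +2 semitones from note 1 to 2, but cell 2 has +1 — the interval quality changes while the contour stays the same, which is the hallmark of a tonal sequence.

tonal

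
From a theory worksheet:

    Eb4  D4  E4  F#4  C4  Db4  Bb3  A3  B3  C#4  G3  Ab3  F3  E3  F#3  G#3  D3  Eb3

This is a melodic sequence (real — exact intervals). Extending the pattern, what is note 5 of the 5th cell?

E2

Grouping in 6s, the 5th note of each cell is C4, G3, D3.
Each moves down a 4th. Continuing: A2 → E2.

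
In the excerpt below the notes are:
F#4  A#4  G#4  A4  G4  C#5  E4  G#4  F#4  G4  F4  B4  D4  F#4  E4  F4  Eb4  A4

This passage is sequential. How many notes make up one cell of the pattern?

There are 18 notes; a 6-note unit gives 3 cells:
F#4 A#4 G#4 A4 G4 C#5 | E4 G#4 F#4 G4 F4 B4 | D4 F#4 E4 F4 Eb4 A4
That's a consistent down a 2nd shift per cell, and no other grouping gives one.

6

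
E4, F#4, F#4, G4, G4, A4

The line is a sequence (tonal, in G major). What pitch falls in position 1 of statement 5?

B4

With 2-note cells, note 1 of each statement runs E4, F#4, G4.
Carrying that up a 2nd forward: A4 → B4.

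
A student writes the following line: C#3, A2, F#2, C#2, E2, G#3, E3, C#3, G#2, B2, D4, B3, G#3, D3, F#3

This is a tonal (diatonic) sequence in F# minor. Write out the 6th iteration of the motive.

Taking 5-note groups, the heads are C#3, G#3, D4: the pattern moves up a 5th.
Carrying on: A4 → E5 → B5.
From B5 the diatonic shape gives B5 G#5 E5 B4 D5.

B5 G#5 E5 B4 D5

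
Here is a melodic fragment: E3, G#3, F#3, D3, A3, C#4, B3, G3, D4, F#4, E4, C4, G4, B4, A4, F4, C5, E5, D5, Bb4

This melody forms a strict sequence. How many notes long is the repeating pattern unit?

Try groups of 4 (5 cells in 20 notes):
E3 G#3 F#3 D3 | A3 C#4 B3 G3 | D4 F#4 E4 C4 | G4 B4 A4 F4 | C5 E5 D5 Bb4
Each cell is the previous one up a 4th — so the unit is 4 notes.

4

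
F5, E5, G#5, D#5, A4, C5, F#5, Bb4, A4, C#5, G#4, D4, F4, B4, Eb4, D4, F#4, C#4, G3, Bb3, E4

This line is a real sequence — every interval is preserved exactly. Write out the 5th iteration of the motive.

Db3 C3 E3 B2 F2 Ab2 D3

With a 7-note motive the entries are F5, Bb4, Eb4, each down a 5th from the previous.
Extending down a 5th: Ab3 → Db3.
So cell 5 is Db3 C3 E3 B2 F2 Ab2 D3.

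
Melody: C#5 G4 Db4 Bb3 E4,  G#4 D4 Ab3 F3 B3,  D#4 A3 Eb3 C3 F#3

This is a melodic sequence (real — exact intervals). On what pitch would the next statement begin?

Unit = 5 notes; the statements start on C#5, G#4, D#4, moving down a 4th each time.
The next head, down a 4th from D#4, is A#3.

A#3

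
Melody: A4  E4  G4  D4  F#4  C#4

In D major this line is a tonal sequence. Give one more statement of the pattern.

Unit = 2 notes; the statements start on A4, G4, F#4, moving down a 2nd each time.
Statement 4 starts on E4 and keeps the same diatonic contour: E4 B3.

E4 B3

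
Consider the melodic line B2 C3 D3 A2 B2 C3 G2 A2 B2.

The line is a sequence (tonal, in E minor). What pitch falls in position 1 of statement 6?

The unit is 3 notes. Position-1 pitches of the 3 shown cells: B2, A2, G2.
Each moves down a 2nd. Continuing: F#2 → E2 → D2.

D2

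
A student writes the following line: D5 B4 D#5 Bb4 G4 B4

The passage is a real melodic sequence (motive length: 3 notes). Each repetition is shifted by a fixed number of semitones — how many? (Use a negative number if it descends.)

-4

Taking 3-note groups, the heads are D5, Bb4: the pattern moves down a 3rd.
Counting half-steps from D5 to Bb4: -4.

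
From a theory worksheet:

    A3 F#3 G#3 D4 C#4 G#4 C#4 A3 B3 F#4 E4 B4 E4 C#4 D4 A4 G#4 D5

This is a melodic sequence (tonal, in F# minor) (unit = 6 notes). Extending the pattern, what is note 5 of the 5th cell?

D5

The unit is 6 notes. Position-5 pitches of the 3 shown cells: C#4, E4, G#4.
Each moves up a 3rd. Continuing: B4 → D5.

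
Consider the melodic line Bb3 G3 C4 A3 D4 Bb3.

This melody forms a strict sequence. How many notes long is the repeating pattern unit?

2

There are 6 notes; a 2-note unit gives 3 cells:
Bb3 G3 | C4 A3 | D4 Bb3
Each cell is the previous one up a 2nd — so the unit is 2 notes.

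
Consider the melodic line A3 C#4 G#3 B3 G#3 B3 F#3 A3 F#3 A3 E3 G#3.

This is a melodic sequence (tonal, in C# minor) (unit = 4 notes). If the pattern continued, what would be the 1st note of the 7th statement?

The unit is 4 notes. Position-1 pitches of the 3 shown cells: A3, G#3, F#3.
Extending down a 2nd: E3 → D#3 → C#3 → B2.

B2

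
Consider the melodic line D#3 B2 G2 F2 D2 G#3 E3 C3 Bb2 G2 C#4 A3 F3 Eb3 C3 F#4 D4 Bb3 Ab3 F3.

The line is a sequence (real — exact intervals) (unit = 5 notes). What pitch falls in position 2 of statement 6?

C5

With 5-note cells, note 2 of each statement runs B2, E3, A3, D4.
Carrying that up a 4th forward: G4 → C5.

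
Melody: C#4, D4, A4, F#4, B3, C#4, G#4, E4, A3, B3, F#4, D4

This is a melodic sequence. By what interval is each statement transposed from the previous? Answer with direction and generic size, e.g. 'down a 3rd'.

With a 4-note motive the entries are C#4, B3, A3, each down a 2nd from the previous.
From C#4 to B3: down a 2nd.

down a 2nd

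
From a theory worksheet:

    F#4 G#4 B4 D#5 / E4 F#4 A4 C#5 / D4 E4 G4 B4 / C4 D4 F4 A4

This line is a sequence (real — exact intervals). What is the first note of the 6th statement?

Ab3

The 4-note cells begin on F#4, E4, D4, C4 — each down a 2nd from the last.
Extending the heads down a 2nd: Bb3 → Ab3.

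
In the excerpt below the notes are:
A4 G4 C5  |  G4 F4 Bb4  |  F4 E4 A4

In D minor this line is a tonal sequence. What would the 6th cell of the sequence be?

The 3-note cells begin on A4, G4, F4 — each down a 2nd from the last.
Extending down a 2nd: E4 → D4 → C4.
So cell 6 is C4 Bb3 E4.

C4 Bb3 E4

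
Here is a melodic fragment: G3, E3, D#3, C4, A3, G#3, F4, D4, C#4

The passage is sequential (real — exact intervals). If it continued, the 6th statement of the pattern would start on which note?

Ab5

With a 3-note motive the entries are G3, C4, F4, each up a 4th from the previous.
Extending the heads up a 4th: Bb4 → Eb5 → Ab5.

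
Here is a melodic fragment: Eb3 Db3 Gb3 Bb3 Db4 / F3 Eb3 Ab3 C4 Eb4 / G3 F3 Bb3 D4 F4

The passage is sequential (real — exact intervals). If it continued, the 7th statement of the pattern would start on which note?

D#4

The 5-note cells begin on Eb3, F3, G3 — each up a 2nd from the last.
Extending the heads up a 2nd: A3 → B3 → C#4 → D#4.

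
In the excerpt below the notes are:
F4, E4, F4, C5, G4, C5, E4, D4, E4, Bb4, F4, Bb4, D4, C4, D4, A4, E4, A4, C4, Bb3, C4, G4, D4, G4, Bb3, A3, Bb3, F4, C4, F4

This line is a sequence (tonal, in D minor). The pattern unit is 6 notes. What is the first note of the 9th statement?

The 6-note cells begin on F4, E4, D4, C4, Bb3 — each down a 2nd from the last.
Extending the heads down a 2nd: A3 → G3 → F3 → E3.

E3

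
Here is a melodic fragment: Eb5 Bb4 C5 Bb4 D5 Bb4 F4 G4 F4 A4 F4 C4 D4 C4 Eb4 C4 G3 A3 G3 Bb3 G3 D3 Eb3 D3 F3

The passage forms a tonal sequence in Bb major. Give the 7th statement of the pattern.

A2 Eb2 F2 Eb2 G2

Taking 5-note groups, the heads are Eb5, Bb4, F4, C4, G3: the pattern moves down a 4th.
Extending down a 4th: D3 → A2.
Statement 7 starts on A2 and keeps the same diatonic contour: A2 Eb2 F2 Eb2 G2.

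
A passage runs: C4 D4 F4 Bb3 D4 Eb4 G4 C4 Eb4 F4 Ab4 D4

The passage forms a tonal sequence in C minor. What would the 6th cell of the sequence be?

Ab4 Bb4 D5 G4

The 4-note cells begin on C4, D4, Eb4 — each up a 2nd from the last.
Extending up a 2nd: F4 → G4 → Ab4.
From Ab4 the diatonic shape gives Ab4 Bb4 D5 G4.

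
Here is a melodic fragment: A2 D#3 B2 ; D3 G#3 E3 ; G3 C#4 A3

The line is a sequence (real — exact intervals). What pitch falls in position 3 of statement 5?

The unit is 3 notes. Position-3 pitches of the 3 shown cells: B2, E3, A3.
Carrying that up a 4th forward: D4 → G4.

G4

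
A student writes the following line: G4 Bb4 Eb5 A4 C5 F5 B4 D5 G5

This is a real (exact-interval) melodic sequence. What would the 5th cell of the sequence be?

D#5 F#5 B5

Taking 3-note groups, the heads are G4, A4, B4: the pattern moves up a 2nd.
Continuing the starts: C#5 → D#5.
Statement 5 starts on D#5 and keeps the same exact contour: D#5 F#5 B5.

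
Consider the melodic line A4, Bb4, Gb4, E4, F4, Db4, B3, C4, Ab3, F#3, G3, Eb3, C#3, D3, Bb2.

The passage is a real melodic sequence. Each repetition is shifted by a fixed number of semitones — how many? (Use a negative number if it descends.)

-5

With a 3-note motive the entries are A4, E4, B3, F#3, C#3, each down a 4th from the previous.
Counting half-steps from A4 to E4: -5.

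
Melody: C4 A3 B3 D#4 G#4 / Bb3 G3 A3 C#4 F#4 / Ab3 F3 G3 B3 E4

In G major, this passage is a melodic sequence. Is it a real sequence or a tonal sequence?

real

Each cell has the same semitone pattern (-3, 2, 4, 5) — intervals are preserved exactly.
And D#4 lies outside G major, so the sequence is real rather than tonal.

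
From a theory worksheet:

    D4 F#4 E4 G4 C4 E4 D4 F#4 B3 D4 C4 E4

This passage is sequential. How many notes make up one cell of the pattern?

Try groups of 4 (3 cells in 12 notes):
D4 F#4 E4 G4 | C4 E4 D4 F#4 | B3 D4 C4 E4
Each cell is the previous one down a 2nd — so the unit is 4 notes.

4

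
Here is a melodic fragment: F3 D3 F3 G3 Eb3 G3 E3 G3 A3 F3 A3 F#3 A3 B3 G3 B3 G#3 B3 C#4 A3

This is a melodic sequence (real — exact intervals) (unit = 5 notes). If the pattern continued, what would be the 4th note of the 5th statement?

D#4

Grouping in 5s, the 4th note of each cell is G3, A3, B3, C#4.
From C#4, up a 2nd gives D#4.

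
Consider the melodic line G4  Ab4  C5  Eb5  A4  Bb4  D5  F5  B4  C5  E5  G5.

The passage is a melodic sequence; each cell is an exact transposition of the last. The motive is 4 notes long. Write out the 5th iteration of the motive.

D#5 E5 G#5 B5

With a 4-note motive the entries are G4, A4, B4, each up a 2nd from the previous.
Carrying on: C#5 → D#5.
From D#5 the exact shape gives D#5 E5 G#5 B5.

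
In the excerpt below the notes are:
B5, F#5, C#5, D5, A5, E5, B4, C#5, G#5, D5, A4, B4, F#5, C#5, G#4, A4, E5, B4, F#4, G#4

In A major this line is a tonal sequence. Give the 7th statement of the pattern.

C#5 G#4 D4 E4

The 4-note cells begin on B5, A5, G#5, F#5, E5 — each down a 2nd from the last.
Continuing the starts: D5 → C#5.
So cell 7 is C#5 G#4 D4 E4.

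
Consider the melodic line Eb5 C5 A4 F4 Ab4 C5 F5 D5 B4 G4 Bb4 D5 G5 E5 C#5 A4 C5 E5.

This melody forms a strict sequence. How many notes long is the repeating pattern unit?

Try groups of 6 (3 cells in 18 notes):
Eb5 C5 A4 F4 Ab4 C5 | F5 D5 B4 G4 Bb4 D5 | G5 E5 C#5 A4 C5 E5
Each cell is the previous one up a 2nd — so the unit is 6 notes.

6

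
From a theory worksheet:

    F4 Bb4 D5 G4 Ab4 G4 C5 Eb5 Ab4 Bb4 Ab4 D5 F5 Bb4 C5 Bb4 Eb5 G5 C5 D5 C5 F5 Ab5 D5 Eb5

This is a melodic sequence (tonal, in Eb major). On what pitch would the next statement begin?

D5

The 5-note cells begin on F4, G4, Ab4, Bb4, C5 — each up a 2nd from the last.
The next head, up a 2nd from C5, is D5.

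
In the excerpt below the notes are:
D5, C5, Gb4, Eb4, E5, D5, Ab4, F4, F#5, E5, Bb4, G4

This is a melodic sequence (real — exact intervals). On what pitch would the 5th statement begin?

Taking 4-note groups, the heads are D5, E5, F#5: the pattern moves up a 2nd.
Extending the heads up a 2nd: G#5 → A#5.

A#5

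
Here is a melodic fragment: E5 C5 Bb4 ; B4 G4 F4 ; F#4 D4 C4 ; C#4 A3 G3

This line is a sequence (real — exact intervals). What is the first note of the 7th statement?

A#2

Unit = 3 notes; the statements start on E5, B4, F#4, C#4, moving down a 4th each time.
Extending the heads down a 4th: G#3 → D#3 → A#2.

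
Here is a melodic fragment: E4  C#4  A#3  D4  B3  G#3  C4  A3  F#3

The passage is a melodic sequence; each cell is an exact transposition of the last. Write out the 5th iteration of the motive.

Ab3 F3 D3

With a 3-note motive the entries are E4, D4, C4, each down a 2nd from the previous.
Carrying on: Bb3 → Ab3.
So cell 5 is Ab3 F3 D3.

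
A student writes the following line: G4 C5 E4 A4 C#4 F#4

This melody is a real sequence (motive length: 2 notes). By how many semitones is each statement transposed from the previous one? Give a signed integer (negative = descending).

-3

With a 2-note motive the entries are G4, E4, C#4, each down a 3rd from the previous.
Counting half-steps from G4 to E4: -3.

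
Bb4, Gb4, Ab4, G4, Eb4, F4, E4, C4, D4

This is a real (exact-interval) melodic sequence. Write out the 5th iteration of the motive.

With a 3-note motive the entries are Bb4, G4, E4, each down a 3rd from the previous.
Continuing the starts: C#4 → A#3.
So cell 5 is A#3 F#3 G#3.

A#3 F#3 G#3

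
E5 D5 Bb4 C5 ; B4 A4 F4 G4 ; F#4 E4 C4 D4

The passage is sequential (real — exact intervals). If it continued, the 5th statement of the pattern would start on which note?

Taking 4-note groups, the heads are E5, B4, F#4: the pattern moves down a 4th.
Continuing: C#4 → G#3. Statement 5 starts on G#3.

G#3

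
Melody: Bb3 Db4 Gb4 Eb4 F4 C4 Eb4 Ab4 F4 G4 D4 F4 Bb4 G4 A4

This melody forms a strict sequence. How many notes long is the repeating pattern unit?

Try groups of 5 (3 cells in 15 notes):
Bb3 Db4 Gb4 Eb4 F4 | C4 Eb4 Ab4 F4 G4 | D4 F4 Bb4 G4 A4
Each cell is the previous one up a 2nd — so the unit is 5 notes.

5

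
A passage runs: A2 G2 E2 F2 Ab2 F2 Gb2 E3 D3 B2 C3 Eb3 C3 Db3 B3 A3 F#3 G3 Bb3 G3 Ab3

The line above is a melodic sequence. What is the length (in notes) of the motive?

There are 21 notes; a 7-note unit gives 3 cells:
A2 G2 E2 F2 Ab2 F2 Gb2 | E3 D3 B2 C3 Eb3 C3 Db3 | B3 A3 F#3 G3 Bb3 G3 Ab3
Each cell is the previous one up a 5th — so the unit is 7 notes.

7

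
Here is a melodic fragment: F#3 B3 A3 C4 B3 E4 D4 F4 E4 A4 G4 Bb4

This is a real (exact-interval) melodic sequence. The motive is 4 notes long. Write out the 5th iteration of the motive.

D5 G5 F5 Ab5

With a 4-note motive the entries are F#3, B3, E4, each up a 4th from the previous.
Carrying on: A4 → D5.
So cell 5 is D5 G5 F5 Ab5.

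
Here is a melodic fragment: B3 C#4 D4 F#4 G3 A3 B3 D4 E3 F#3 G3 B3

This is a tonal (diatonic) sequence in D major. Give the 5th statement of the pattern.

A2 B2 C#3 E3

The 4-note cells begin on B3, G3, E3 — each down a 3rd from the last.
Carrying on: C#3 → A2.
From A2 the diatonic shape gives A2 B2 C#3 E3.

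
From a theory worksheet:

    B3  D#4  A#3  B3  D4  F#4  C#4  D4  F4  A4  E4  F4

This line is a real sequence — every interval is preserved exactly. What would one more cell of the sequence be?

The 4-note cells begin on B3, D4, F4 — each up a 3rd from the last.
From Ab4 the exact shape gives Ab4 C5 G4 Ab4.

Ab4 C5 G4 Ab4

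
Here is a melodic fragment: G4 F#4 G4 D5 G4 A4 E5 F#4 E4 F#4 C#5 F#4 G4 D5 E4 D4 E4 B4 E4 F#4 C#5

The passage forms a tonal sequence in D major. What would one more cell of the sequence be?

D4 C#4 D4 A4 D4 E4 B4

Unit = 7 notes; the statements start on G4, F#4, E4, moving down a 2nd each time.
So cell 4 is D4 C#4 D4 A4 D4 E4 B4.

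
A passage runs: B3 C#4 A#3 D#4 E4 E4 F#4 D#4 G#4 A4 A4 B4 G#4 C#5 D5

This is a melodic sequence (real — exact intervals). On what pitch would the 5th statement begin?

G5

The 5-note cells begin on B3, E4, A4 — each up a 4th from the last.
Continuing: D5 → G5. Statement 5 starts on G5.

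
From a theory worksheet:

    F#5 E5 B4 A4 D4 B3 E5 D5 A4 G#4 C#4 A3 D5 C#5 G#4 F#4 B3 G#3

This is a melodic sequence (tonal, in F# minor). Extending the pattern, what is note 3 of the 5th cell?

E4

The unit is 6 notes. Position-3 pitches of the 3 shown cells: B4, A4, G#4.
Carrying that down a 2nd forward: F#4 → E4.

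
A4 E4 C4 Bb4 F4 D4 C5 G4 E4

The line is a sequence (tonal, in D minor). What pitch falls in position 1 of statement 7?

With 3-note cells, note 1 of each statement runs A4, Bb4, C5.
Each moves up a 2nd. Continuing: D5 → E5 → F5 → G5.

G5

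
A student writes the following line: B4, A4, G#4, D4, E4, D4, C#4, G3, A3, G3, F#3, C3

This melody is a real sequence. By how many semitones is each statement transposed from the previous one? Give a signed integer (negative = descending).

The 4-note cells begin on B4, E4, A3 — each down a 5th from the last.
B4→E4 is 64 − 71 = -7 semitones.

-7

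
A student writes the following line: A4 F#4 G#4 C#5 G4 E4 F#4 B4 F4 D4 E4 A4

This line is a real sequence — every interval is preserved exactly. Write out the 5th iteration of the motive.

Db4 Bb3 C4 F4

With a 4-note motive the entries are A4, G4, F4, each down a 2nd from the previous.
Carrying on: Eb4 → Db4.
So cell 5 is Db4 Bb3 C4 F4.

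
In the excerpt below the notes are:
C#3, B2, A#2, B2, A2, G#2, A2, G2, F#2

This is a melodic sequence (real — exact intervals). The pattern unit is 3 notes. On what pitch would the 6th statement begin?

Eb2

The 3-note cells begin on C#3, B2, A2 — each down a 2nd from the last.
Extending the heads down a 2nd: G2 → F2 → Eb2.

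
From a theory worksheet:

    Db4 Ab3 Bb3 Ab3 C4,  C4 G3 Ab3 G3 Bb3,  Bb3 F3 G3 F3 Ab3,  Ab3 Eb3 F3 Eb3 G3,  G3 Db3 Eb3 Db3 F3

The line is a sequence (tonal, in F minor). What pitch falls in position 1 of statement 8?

The unit is 5 notes. Position-1 pitches of the 5 shown cells: Db4, C4, Bb3, Ab3, G3.
Extending down a 2nd: F3 → Eb3 → Db3.

Db3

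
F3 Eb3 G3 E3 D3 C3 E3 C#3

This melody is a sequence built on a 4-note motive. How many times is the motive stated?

2

8 notes in groups of 4 gives 8/4 = 2 statements.
Starts: F3, D3 — each down a 3rd.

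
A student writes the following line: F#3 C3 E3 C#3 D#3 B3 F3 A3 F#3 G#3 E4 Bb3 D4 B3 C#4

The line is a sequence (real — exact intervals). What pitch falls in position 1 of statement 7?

C6

The unit is 5 notes. Position-1 pitches of the 3 shown cells: F#3, B3, E4.
Carrying that up a 4th forward: A4 → D5 → G5 → C6.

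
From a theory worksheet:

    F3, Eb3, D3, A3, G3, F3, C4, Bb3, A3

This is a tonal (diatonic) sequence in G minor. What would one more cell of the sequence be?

Eb4 D4 C4

The 3-note cells begin on F3, A3, C4 — each up a 3rd from the last.
Statement 4 starts on Eb4 and keeps the same diatonic contour: Eb4 D4 C4.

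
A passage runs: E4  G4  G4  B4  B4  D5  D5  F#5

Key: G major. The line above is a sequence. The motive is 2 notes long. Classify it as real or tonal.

tonal

Every note is diatonic to G major.
Cell 1 has +3 semitones from note 1 to 2, but cell 2 has +4 — the interval quality changes while the contour stays the same, which is the hallmark of a tonal sequence.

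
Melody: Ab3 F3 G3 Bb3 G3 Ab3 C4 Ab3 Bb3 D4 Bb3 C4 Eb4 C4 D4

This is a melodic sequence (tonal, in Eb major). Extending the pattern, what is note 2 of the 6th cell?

The unit is 3 notes. Position-2 pitches of the 5 shown cells: F3, G3, Ab3, Bb3, C4.
Each moves up a 2nd; the next is D4.

D4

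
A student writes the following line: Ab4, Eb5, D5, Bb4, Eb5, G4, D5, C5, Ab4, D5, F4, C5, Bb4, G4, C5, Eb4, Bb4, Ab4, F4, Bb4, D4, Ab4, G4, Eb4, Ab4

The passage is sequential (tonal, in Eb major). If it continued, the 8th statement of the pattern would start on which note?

Taking 5-note groups, the heads are Ab4, G4, F4, Eb4, D4: the pattern moves down a 2nd.
Extending the heads down a 2nd: C4 → Bb3 → Ab3.

Ab3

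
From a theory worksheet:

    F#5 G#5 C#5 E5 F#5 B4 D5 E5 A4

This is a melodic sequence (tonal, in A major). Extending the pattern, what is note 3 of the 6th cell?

The unit is 3 notes. Position-3 pitches of the 3 shown cells: C#5, B4, A4.
Carrying that down a 2nd forward: G#4 → F#4 → E4.

E4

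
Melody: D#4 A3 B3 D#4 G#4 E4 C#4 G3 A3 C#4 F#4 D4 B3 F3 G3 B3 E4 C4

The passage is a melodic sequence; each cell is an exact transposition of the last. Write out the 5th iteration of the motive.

G3 Db3 Eb3 G3 C4 Ab3

The 6-note cells begin on D#4, C#4, B3 — each down a 2nd from the last.
Extending down a 2nd: A3 → G3.
Statement 5 starts on G3 and keeps the same exact contour: G3 Db3 Eb3 G3 C4 Ab3.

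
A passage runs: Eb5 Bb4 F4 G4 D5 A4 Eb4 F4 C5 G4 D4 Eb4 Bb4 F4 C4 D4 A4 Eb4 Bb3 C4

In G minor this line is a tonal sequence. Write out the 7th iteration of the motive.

F4 C4 G3 A3

Taking 4-note groups, the heads are Eb5, D5, C5, Bb4, A4: the pattern moves down a 2nd.
Extending down a 2nd: G4 → F4.
From F4 the diatonic shape gives F4 C4 G3 A3.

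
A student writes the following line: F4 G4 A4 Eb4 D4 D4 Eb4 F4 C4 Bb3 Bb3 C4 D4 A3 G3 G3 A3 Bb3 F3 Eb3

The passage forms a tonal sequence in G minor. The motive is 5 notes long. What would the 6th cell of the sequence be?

With a 5-note motive the entries are F4, D4, Bb3, G3, each down a 3rd from the previous.
Carrying on: Eb3 → C3.
Statement 6 starts on C3 and keeps the same diatonic contour: C3 D3 Eb3 Bb2 A2.

C3 D3 Eb3 Bb2 A2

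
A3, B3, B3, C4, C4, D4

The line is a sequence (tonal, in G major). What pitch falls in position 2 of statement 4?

E4

The unit is 2 notes. Position-2 pitches of the 3 shown cells: B3, C4, D4.
Each moves up a 2nd; the next is E4.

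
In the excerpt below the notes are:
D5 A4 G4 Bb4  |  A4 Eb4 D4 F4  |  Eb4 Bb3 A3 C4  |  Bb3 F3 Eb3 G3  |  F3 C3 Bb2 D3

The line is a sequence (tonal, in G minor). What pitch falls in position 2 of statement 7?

The unit is 4 notes. Position-2 pitches of the 5 shown cells: A4, Eb4, Bb3, F3, C3.
Each moves down a 4th. Continuing: G2 → D2.

D2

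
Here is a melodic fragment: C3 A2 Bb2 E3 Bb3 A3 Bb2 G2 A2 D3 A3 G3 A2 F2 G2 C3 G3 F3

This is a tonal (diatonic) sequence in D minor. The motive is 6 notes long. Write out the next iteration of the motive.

G2 E2 F2 Bb2 F3 E3

Unit = 6 notes; the statements start on C3, Bb2, A2, moving down a 2nd each time.
From G2 the diatonic shape gives G2 E2 F2 Bb2 F3 E3.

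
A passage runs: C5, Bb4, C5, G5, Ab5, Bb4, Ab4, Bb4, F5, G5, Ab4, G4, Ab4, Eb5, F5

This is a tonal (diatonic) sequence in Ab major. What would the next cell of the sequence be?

G4 F4 G4 Db5 Eb5

With a 5-note motive the entries are C5, Bb4, Ab4, each down a 2nd from the previous.
So cell 4 is G4 F4 G4 Db5 Eb5.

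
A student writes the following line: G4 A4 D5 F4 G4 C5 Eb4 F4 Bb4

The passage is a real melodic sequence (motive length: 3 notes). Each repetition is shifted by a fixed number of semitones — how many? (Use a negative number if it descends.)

Unit = 3 notes; the statements start on G4, F4, Eb4, moving down a 2nd each time.
G4 to F4 spans -2 semitones.

-2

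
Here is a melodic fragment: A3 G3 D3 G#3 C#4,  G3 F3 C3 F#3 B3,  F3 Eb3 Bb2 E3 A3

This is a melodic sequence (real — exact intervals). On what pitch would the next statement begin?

Taking 5-note groups, the heads are A3, G3, F3: the pattern moves down a 2nd.
One more step down a 2nd gives Eb3.

Eb3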